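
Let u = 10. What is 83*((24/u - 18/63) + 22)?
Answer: 70052/35 ≈ 2001.5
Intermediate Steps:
83*((24/u - 18/63) + 22) = 83*((24/10 - 18/63) + 22) = 83*((24*(⅒) - 18*1/63) + 22) = 83*((12/5 - 2/7) + 22) = 83*(74/35 + 22) = 83*(844/35) = 70052/35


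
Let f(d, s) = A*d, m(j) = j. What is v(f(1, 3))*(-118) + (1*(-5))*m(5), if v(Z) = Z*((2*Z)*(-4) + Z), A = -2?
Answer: 3279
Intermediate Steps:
f(d, s) = -2*d
v(Z) = -7*Z**2 (v(Z) = Z*(-8*Z + Z) = Z*(-7*Z) = -7*Z**2)
v(f(1, 3))*(-118) + (1*(-5))*m(5) = -7*(-2*1)**2*(-118) + (1*(-5))*5 = -7*(-2)**2*(-118) - 5*5 = -7*4*(-118) - 25 = -28*(-118) - 25 = 3304 - 25 = 3279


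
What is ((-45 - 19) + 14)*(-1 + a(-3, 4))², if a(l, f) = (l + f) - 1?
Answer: -50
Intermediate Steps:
a(l, f) = -1 + f + l (a(l, f) = (f + l) - 1 = -1 + f + l)
((-45 - 19) + 14)*(-1 + a(-3, 4))² = ((-45 - 19) + 14)*(-1 + (-1 + 4 - 3))² = (-64 + 14)*(-1 + 0)² = -50*(-1)² = -50*1 = -50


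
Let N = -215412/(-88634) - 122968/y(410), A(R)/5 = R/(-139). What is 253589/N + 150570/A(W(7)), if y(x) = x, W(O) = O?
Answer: -1618462998117809/2702706698 ≈ -5.9883e+5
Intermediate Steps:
A(R) = -5*R/139 (A(R) = 5*(R/(-139)) = 5*(R*(-1/139)) = 5*(-R/139) = -5*R/139)
N = -2702706698/9084985 (N = -215412/(-88634) - 122968/410 = -215412*(-1/88634) - 122968*1/410 = 107706/44317 - 61484/205 = -2702706698/9084985 ≈ -297.49)
253589/N + 150570/A(W(7)) = 253589/(-2702706698/9084985) + 150570/((-5/139*7)) = 253589*(-9084985/2702706698) + 150570/(-35/139) = -2303852261165/2702706698 + 150570*(-139/35) = -2303852261165/2702706698 - 597978 = -1618462998117809/2702706698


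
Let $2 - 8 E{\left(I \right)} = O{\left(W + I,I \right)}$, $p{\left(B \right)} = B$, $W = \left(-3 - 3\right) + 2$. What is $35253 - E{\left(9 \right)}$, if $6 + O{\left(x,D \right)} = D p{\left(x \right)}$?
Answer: $\frac{282061}{8} \approx 35258.0$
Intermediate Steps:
$W = -4$ ($W = -6 + 2 = -4$)
$O{\left(x,D \right)} = -6 + D x$
$E{\left(I \right)} = 1 - \frac{I \left(-4 + I\right)}{8}$ ($E{\left(I \right)} = \frac{1}{4} - \frac{-6 + I \left(-4 + I\right)}{8} = \frac{1}{4} - \left(- \frac{3}{4} + \frac{I \left(-4 + I\right)}{8}\right) = 1 - \frac{I \left(-4 + I\right)}{8}$)
$35253 - E{\left(9 \right)} = 35253 - \left(1 - \frac{9 \left(-4 + 9\right)}{8}\right) = 35253 - \left(1 - \frac{9}{8} \cdot 5\right) = 35253 - \left(1 - \frac{45}{8}\right) = 35253 - - \frac{37}{8} = 35253 + \frac{37}{8} = \frac{282061}{8}$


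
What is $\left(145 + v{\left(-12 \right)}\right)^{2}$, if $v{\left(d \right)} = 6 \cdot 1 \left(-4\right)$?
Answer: $14641$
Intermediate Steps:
$v{\left(d \right)} = -24$ ($v{\left(d \right)} = 6 \left(-4\right) = -24$)
$\left(145 + v{\left(-12 \right)}\right)^{2} = \left(145 - 24\right)^{2} = 121^{2} = 14641$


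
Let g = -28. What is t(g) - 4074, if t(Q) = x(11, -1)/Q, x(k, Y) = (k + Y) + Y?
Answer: -114081/28 ≈ -4074.3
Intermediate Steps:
x(k, Y) = k + 2*Y (x(k, Y) = (Y + k) + Y = k + 2*Y)
t(Q) = 9/Q (t(Q) = (11 + 2*(-1))/Q = (11 - 2)/Q = 9/Q)
t(g) - 4074 = 9/(-28) - 4074 = 9*(-1/28) - 4074 = -9/28 - 4074 = -114081/28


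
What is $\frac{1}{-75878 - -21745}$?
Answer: $- \frac{1}{54133} \approx -1.8473 \cdot 10^{-5}$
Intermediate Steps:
$\frac{1}{-75878 - -21745} = \frac{1}{-75878 + \left(-26382 + 48127\right)} = \frac{1}{-75878 + 21745} = \frac{1}{-54133} = - \frac{1}{54133}$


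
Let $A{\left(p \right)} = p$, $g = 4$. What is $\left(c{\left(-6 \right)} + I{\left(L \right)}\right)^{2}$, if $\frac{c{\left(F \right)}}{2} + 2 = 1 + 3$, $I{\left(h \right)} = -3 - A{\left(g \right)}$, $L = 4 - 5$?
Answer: $9$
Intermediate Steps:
$L = -1$ ($L = 4 - 5 = -1$)
$I{\left(h \right)} = -7$ ($I{\left(h \right)} = -3 - 4 = -7$)
$c{\left(F \right)} = 4$ ($c{\left(F \right)} = -4 + 2 \left(1 + 3\right) = -4 + 2 \cdot 4 = -4 + 8 = 4$)
$\left(c{\left(-6 \right)} + I{\left(L \right)}\right)^{2} = \left(4 - 7\right)^{2} = \left(-3\right)^{2} = 9$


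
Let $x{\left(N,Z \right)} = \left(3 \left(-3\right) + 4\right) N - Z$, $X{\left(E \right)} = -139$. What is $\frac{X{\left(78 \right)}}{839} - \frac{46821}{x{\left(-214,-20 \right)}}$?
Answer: $- \frac{39434329}{914510} \approx -43.121$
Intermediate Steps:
$x{\left(N,Z \right)} = - Z - 5 N$ ($x{\left(N,Z \right)} = \left(-9 + 4\right) N - Z = - 5 N - Z = - Z - 5 N$)
$\frac{X{\left(78 \right)}}{839} - \frac{46821}{x{\left(-214,-20 \right)}} = - \frac{139}{839} - \frac{46821}{\left(-1\right) \left(-20\right) - -1070} = \left(-139\right) \frac{1}{839} - \frac{46821}{20 + 1070} = - \frac{139}{839} - \frac{46821}{1090} = - \frac{39434329}{914510}$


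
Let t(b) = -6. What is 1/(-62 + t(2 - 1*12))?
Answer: -1/68 ≈ -0.014706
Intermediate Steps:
1/(-62 + t(2 - 1*12)) = 1/(-62 - 6) = 1/(-68) = -1/68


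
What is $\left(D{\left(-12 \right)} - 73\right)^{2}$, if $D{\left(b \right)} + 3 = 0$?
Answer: $5776$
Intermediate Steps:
$D{\left(b \right)} = -3$ ($D{\left(b \right)} = -3 + 0 = -3$)
$\left(D{\left(-12 \right)} - 73\right)^{2} = \left(-3 - 73\right)^{2} = \left(-76\right)^{2} = 5776$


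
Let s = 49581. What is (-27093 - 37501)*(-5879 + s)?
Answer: -2822886988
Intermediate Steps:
(-27093 - 37501)*(-5879 + s) = (-27093 - 37501)*(-5879 + 49581) = -64594*43702 = -2822886988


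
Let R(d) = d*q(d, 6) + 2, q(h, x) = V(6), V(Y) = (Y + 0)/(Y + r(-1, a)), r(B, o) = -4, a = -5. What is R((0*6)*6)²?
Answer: 4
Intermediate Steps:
V(Y) = Y/(-4 + Y) (V(Y) = (Y + 0)/(Y - 4) = Y/(-4 + Y))
q(h, x) = 3 (q(h, x) = 6/(-4 + 6) = 6/2 = 6*(½) = 3)
R(d) = 2 + 3*d (R(d) = d*3 + 2 = 3*d + 2 = 2 + 3*d)
R((0*6)*6)² = (2 + 3*((0*6)*6))² = (2 + 3*(0*6))² = (2 + 3*0)² = (2 + 0)² = 2² = 4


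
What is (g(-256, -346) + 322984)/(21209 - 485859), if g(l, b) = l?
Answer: -161364/232325 ≈ -0.69456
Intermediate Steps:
(g(-256, -346) + 322984)/(21209 - 485859) = (-256 + 322984)/(21209 - 485859) = 322728/(-464650) = 322728*(-1/464650) = -161364/232325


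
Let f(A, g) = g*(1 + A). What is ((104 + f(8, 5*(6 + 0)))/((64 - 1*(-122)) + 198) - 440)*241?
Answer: -20314613/192 ≈ -1.0581e+5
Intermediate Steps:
((104 + f(8, 5*(6 + 0)))/((64 - 1*(-122)) + 198) - 440)*241 = ((104 + (5*(6 + 0))*(1 + 8))/((64 - 1*(-122)) + 198) - 440)*241 = ((104 + (5*6)*9)/((64 + 122) + 198) - 440)*241 = ((104 + 30*9)/(186 + 198) - 440)*241 = ((104 + 270)/384 - 440)*241 = (374*(1/384) - 440)*241 = (187/192 - 440)*241 = -84293/192*241 = -20314613/192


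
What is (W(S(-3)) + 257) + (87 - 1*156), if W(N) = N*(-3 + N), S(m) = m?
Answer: 206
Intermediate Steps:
(W(S(-3)) + 257) + (87 - 1*156) = (-3*(-3 - 3) + 257) + (87 - 1*156) = (-3*(-6) + 257) + (87 - 156) = (18 + 257) - 69 = 275 - 69 = 206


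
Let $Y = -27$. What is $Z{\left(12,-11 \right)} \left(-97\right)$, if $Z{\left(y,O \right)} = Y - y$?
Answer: $3783$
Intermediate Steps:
$Z{\left(y,O \right)} = -27 - y$
$Z{\left(12,-11 \right)} \left(-97\right) = \left(-27 - 12\right) \left(-97\right) = \left(-39\right) \left(-97\right) = 3783$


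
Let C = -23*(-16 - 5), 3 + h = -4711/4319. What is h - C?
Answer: -300535/617 ≈ -487.09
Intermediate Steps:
h = -2524/617 (h = -3 - 4711/4319 = -3 - 4711*1/4319 = -3 - 673/617 = -2524/617 ≈ -4.0908)
C = 483 (C = -23*(-21) = 483)
h - C = -2524/617 - 1*483 = -2524/617 - 483 = -300535/617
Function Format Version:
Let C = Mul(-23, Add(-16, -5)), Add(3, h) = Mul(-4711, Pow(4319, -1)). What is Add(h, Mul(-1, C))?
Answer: Rational(-300535, 617) ≈ -487.09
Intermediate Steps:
h = Rational(-2524, 617) (h = Add(-3, Mul(-4711, Pow(4319, -1))) = Add(-3, Mul(-4711, Rational(1, 4319))) = Add(-3, Rational(-673, 617)) = Rational(-2524, 617) ≈ -4.0908)
C = 483 (C = Mul(-23, -21) = 483)
Add(h, Mul(-1, C)) = Add(Rational(-2524, 617), Mul(-1, 483)) = Add(Rational(-2524, 617), -483) = Rational(-300535, 617)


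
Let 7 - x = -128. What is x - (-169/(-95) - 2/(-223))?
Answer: 2822098/21185 ≈ 133.21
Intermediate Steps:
x = 135 (x = 7 - 1*(-128) = 7 + 128 = 135)
x - (-169/(-95) - 2/(-223)) = 135 - (-169/(-95) - 2/(-223)) = 135 - (-169*(-1/95) - 2*(-1/223)) = 135 - (169/95 + 2/223) = 135 - 1*37877/21185 = 135 - 37877/21185 = 2822098/21185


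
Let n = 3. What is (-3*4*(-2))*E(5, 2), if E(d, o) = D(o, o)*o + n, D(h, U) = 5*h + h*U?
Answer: 744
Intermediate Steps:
D(h, U) = 5*h + U*h
E(d, o) = 3 + o²*(5 + o) (E(d, o) = (o*(5 + o))*o + 3 = o²*(5 + o) + 3 = 3 + o²*(5 + o))
(-3*4*(-2))*E(5, 2) = (-3*4*(-2))*(3 + 2²*(5 + 2)) = (-12*(-2))*(3 + 4*7) = 24*(3 + 28) = 24*31 = 744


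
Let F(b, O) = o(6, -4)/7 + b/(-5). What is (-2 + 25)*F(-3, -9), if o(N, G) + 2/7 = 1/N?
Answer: 19711/1470 ≈ 13.409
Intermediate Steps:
o(N, G) = -2/7 + 1/N
F(b, O) = -5/294 - b/5 (F(b, O) = (-2/7 + 1/6)/7 + b/(-5) = (-2/7 + ⅙)*(⅐) + b*(-⅕) = -5/42*⅐ - b/5 = -5/294 - b/5)
(-2 + 25)*F(-3, -9) = (-2 + 25)*(-5/294 - ⅕*(-3)) = 23*(-5/294 + ⅗) = 23*(857/1470) = 19711/1470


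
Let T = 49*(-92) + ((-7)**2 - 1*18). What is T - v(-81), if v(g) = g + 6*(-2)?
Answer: -4384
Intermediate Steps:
v(g) = -12 + g (v(g) = g - 12 = -12 + g)
T = -4477 (T = -4508 + (49 - 18) = -4508 + 31 = -4477)
T - v(-81) = -4477 - (-12 - 81) = -4477 - 1*(-93) = -4477 + 93 = -4384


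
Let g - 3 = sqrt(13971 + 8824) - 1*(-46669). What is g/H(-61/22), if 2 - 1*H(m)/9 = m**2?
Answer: -22589248/24777 - 484*sqrt(22795)/24777 ≈ -914.65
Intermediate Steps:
H(m) = 18 - 9*m**2
g = 46672 + sqrt(22795) (g = 3 + (sqrt(13971 + 8824) - 1*(-46669)) = 3 + (sqrt(22795) + 46669) = 3 + (46669 + sqrt(22795)) = 46672 + sqrt(22795) ≈ 46823.)
g/H(-61/22) = (46672 + sqrt(22795))/(18 - 9*(-61/22)**2) = (46672 + sqrt(22795))/(18 - 9*3721/484) = (46672 + sqrt(22795))/(18 - 33489/484) = (46672 + sqrt(22795))/(-24777/484) = (46672 + sqrt(22795))*(-484/24777) = -22589248/24777 - 484*sqrt(22795)/24777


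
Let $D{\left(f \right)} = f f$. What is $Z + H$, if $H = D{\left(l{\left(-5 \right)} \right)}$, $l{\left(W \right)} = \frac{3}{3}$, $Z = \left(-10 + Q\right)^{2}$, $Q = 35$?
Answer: $626$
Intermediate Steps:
$Z = 625$ ($Z = \left(-10 + 35\right)^{2} = 25^{2} = 625$)
$l{\left(W \right)} = 1$ ($l{\left(W \right)} = 3 \cdot \frac{1}{3} = 1$)
$D{\left(f \right)} = f^{2}$
$H = 1$ ($H = 1^{2} = 1$)
$Z + H = 625 + 1 = 626$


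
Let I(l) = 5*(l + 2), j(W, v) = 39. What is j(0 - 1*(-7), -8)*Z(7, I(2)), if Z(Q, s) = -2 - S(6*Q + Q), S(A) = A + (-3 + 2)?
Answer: -1950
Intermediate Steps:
S(A) = -1 + A (S(A) = A - 1 = -1 + A)
I(l) = 10 + 5*l (I(l) = 5*(2 + l) = 10 + 5*l)
Z(Q, s) = -1 - 7*Q (Z(Q, s) = -2 - (-1 + (6*Q + Q)) = -2 - (-1 + 7*Q) = -2 + (1 - 7*Q) = -1 - 7*Q)
j(0 - 1*(-7), -8)*Z(7, I(2)) = 39*(-1 - 7*7) = 39*(-1 - 49) = 39*(-50) = -1950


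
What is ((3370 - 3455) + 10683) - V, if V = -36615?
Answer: 47213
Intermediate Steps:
((3370 - 3455) + 10683) - V = ((3370 - 3455) + 10683) - 1*(-36615) = (-85 + 10683) + 36615 = 10598 + 36615 = 47213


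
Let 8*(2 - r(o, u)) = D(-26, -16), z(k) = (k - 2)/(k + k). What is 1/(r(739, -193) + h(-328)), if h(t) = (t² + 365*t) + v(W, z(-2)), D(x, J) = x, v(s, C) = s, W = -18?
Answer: -4/48595 ≈ -8.2313e-5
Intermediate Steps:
z(k) = (-2 + k)/(2*k) (z(k) = (-2 + k)/((2*k)) = (-2 + k)*(1/(2*k)) = (-2 + k)/(2*k))
r(o, u) = 21/4 (r(o, u) = 2 - ⅛*(-26) = 2 + 13/4 = 21/4)
h(t) = -18 + t² + 365*t (h(t) = (t² + 365*t) - 18 = -18 + t² + 365*t)
1/(r(739, -193) + h(-328)) = 1/(21/4 + (-18 + (-328)² + 365*(-328))) = 1/(21/4 + (-18 + 107584 - 119720)) = 1/(21/4 - 12154) = 1/(-48595/4) = -4/48595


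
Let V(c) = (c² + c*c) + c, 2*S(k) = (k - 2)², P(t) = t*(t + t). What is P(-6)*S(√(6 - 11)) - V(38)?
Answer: -2962 - 144*I*√5 ≈ -2962.0 - 321.99*I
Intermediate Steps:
P(t) = 2*t² (P(t) = t*(2*t) = 2*t²)
S(k) = (-2 + k)²/2 (S(k) = (k - 2)²/2 = (-2 + k)²/2)
V(c) = c + 2*c² (V(c) = (c² + c²) + c = 2*c² + c = c + 2*c²)
P(-6)*S(√(6 - 11)) - V(38) = (2*(-6)²)*((-2 + √(6 - 11))²/2) - 38*(1 + 2*38) = (2*36)*((-2 + √(-5))²/2) - 38*(1 + 76) = 72*((-2 + I*√5)²/2) - 38*77 = 36*(-2 + I*√5)² - 1*2926 = 36*(-2 + I*√5)² - 2926 = -2926 + 36*(-2 + I*√5)²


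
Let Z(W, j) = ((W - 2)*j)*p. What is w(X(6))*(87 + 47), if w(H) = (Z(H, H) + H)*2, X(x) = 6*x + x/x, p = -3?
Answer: -1031264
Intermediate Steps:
Z(W, j) = -3*j*(-2 + W) (Z(W, j) = ((W - 2)*j)*(-3) = ((-2 + W)*j)*(-3) = (j*(-2 + W))*(-3) = -3*j*(-2 + W))
X(x) = 1 + 6*x (X(x) = 6*x + 1 = 1 + 6*x)
w(H) = 2*H + 6*H*(2 - H) (w(H) = (3*H*(2 - H) + H)*2 = (H + 3*H*(2 - H))*2 = 2*H + 6*H*(2 - H))
w(X(6))*(87 + 47) = (2*(1 + 6*6)*(7 - 3*(1 + 6*6)))*(87 + 47) = (2*(1 + 36)*(7 - 3*(1 + 36)))*134 = (2*37*(7 - 3*37))*134 = (2*37*(7 - 111))*134 = (2*37*(-104))*134 = -7696*134 = -1031264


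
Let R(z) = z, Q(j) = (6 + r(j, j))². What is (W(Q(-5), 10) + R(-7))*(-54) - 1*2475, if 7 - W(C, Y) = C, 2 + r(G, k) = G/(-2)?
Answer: -387/2 ≈ -193.50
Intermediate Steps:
r(G, k) = -2 - G/2 (r(G, k) = -2 + G/(-2) = -2 + G*(-½) = -2 - G/2)
Q(j) = (4 - j/2)² (Q(j) = (6 + (-2 - j/2))² = (4 - j/2)²)
W(C, Y) = 7 - C
(W(Q(-5), 10) + R(-7))*(-54) - 1*2475 = ((7 - (-8 - 5)²/4) - 7)*(-54) - 1*2475 = ((7 - (-13)²/4) - 7)*(-54) - 2475 = ((7 - 169/4) - 7)*(-54) - 2475 = (-141/4 - 7)*(-54) - 2475 = -169/4*(-54) - 2475 = 4563/2 - 2475 = -387/2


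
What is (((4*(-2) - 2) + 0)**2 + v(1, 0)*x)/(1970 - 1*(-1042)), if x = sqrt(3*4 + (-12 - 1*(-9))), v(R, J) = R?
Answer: 103/3012 ≈ 0.034197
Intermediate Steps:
x = 3 (x = sqrt(12 + (-12 + 9)) = sqrt(12 - 3) = sqrt(9) = 3)
(((4*(-2) - 2) + 0)**2 + v(1, 0)*x)/(1970 - 1*(-1042)) = (((4*(-2) - 2) + 0)**2 + 1*3)/(1970 - 1*(-1042)) = (((-8 - 2) + 0)**2 + 3)/(1970 + 1042) = ((-10 + 0)**2 + 3)/3012 = ((-10)**2 + 3)*(1/3012) = (100 + 3)*(1/3012) = 103*(1/3012) = 103/3012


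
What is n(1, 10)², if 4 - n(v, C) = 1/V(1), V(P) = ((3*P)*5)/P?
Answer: 3481/225 ≈ 15.471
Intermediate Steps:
V(P) = 15 (V(P) = (15*P)/P = 15)
n(v, C) = 59/15 (n(v, C) = 4 - 1/15 = 59/15)
n(1, 10)² = (59/15)² = 3481/225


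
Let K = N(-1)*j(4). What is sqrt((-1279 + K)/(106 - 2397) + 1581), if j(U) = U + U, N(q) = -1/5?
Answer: sqrt(207527462890)/11455 ≈ 39.769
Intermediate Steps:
N(q) = -1/5 (N(q) = -1*1/5 = -1/5)
j(U) = 2*U
K = -8/5 (K = -2*4/5 = -1/5*8 = -8/5 ≈ -1.6000)
sqrt((-1279 + K)/(106 - 2397) + 1581) = sqrt((-1279 - 8/5)/(106 - 2397) + 1581) = sqrt(-6403/5/(-2291) + 1581) = sqrt(-6403/5*(-1/2291) + 1581) = sqrt(6403/11455 + 1581) = sqrt(18116758/11455) = sqrt(207527462890)/11455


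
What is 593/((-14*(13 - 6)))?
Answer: -593/98 ≈ -6.0510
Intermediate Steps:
593/((-14*(13 - 6))) = 593/((-14*7)) = 593/(-98) = 593*(-1/98) = -593/98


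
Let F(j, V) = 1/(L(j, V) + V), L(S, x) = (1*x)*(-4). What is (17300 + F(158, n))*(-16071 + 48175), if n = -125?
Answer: 208274732104/375 ≈ 5.5540e+8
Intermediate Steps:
L(S, x) = -4*x (L(S, x) = x*(-4) = -4*x)
F(j, V) = -1/(3*V) (F(j, V) = 1/(-4*V + V) = 1/(-3*V) = -1/(3*V))
(17300 + F(158, n))*(-16071 + 48175) = (17300 - 1/3/(-125))*(-16071 + 48175) = (17300 - 1/3*(-1/125))*32104 = (17300 + 1/375)*32104 = (6487501/375)*32104 = 208274732104/375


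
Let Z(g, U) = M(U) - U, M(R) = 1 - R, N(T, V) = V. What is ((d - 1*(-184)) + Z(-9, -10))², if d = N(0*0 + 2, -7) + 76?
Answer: 75076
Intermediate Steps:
Z(g, U) = 1 - 2*U (Z(g, U) = (1 - U) - U = 1 - 2*U)
d = 69 (d = -7 + 76 = 69)
((d - 1*(-184)) + Z(-9, -10))² = ((69 - 1*(-184)) + (1 - 2*(-10)))² = ((69 + 184) + (1 + 20))² = (253 + 21)² = 274² = 75076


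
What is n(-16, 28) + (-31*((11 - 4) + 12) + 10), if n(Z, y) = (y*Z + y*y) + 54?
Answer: -189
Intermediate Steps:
n(Z, y) = 54 + y² + Z*y (n(Z, y) = (Z*y + y²) + 54 = (y² + Z*y) + 54 = 54 + y² + Z*y)
n(-16, 28) + (-31*((11 - 4) + 12) + 10) = (54 + 28² - 16*28) + (-31*((11 - 4) + 12) + 10) = (54 + 784 - 448) + (-31*(7 + 12) + 10) = 390 + (-31*19 + 10) = 390 + (-589 + 10) = 390 - 579 = -189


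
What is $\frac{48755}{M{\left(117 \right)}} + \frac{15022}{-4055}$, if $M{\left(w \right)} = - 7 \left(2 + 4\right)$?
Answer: $- \frac{28333207}{24330} \approx -1164.5$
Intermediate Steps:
$M{\left(w \right)} = -42$ ($M{\left(w \right)} = \left(-7\right) 6 = -42$)
$\frac{48755}{M{\left(117 \right)}} + \frac{15022}{-4055} = \frac{48755}{-42} + \frac{15022}{-4055} = 48755 \left(- \frac{1}{42}\right) + 15022 \left(- \frac{1}{4055}\right) = - \frac{6965}{6} - \frac{15022}{4055} = - \frac{28333207}{24330}$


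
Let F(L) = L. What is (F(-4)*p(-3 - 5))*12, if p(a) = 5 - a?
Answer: -624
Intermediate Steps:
(F(-4)*p(-3 - 5))*12 = -4*(5 - (-3 - 5))*12 = -4*(5 - 1*(-8))*12 = -4*(5 + 8)*12 = -4*13*12 = -52*12 = -624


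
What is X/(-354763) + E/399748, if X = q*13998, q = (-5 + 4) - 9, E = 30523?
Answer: 66785156089/141815799724 ≈ 0.47093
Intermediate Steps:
q = -10 (q = -1 - 9 = -10)
X = -139980 (X = -10*13998 = -139980)
X/(-354763) + E/399748 = -139980/(-354763) + 30523/399748 = -139980*(-1/354763) + 30523*(1/399748) = 139980/354763 + 30523/399748 = 66785156089/141815799724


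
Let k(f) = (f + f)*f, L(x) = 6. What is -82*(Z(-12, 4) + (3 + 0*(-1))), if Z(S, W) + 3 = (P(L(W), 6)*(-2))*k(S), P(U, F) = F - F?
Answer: 0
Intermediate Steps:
P(U, F) = 0
k(f) = 2*f² (k(f) = (2*f)*f = 2*f²)
Z(S, W) = -3 (Z(S, W) = -3 + (0*(-2))*(2*S²) = -3 + 0*(2*S²) = -3 + 0 = -3)
-82*(Z(-12, 4) + (3 + 0*(-1))) = -82*(-3 + (3 + 0*(-1))) = -82*(-3 + (3 + 0)) = -82*(-3 + 3) = -82*0 = 0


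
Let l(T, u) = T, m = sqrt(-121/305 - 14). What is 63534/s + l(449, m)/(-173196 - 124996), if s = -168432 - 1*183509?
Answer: -19103352037/104945990672 ≈ -0.18203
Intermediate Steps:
m = I*sqrt(1339255)/305 (m = sqrt(-121*1/305 - 14) = sqrt(-121/305 - 14) = sqrt(-4391/305) = I*sqrt(1339255)/305 ≈ 3.7943*I)
s = -351941 (s = -168432 - 183509 = -351941)
63534/s + l(449, m)/(-173196 - 124996) = 63534/(-351941) + 449/(-173196 - 124996) = 63534*(-1/351941) + 449/(-298192) = -63534/351941 + 449*(-1/298192) = -63534/351941 - 449/298192 = -19103352037/104945990672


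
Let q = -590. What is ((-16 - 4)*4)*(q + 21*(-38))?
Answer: 111040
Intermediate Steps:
((-16 - 4)*4)*(q + 21*(-38)) = ((-16 - 4)*4)*(-590 + 21*(-38)) = (-20*4)*(-590 - 798) = -80*(-1388) = 111040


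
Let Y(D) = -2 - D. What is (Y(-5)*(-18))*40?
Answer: -2160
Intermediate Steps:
(Y(-5)*(-18))*40 = ((-2 - 1*(-5))*(-18))*40 = ((-2 + 5)*(-18))*40 = (3*(-18))*40 = -54*40 = -2160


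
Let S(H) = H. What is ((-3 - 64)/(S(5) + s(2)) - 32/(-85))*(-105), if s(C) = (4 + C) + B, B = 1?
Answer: 37177/68 ≈ 546.72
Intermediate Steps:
s(C) = 5 + C (s(C) = (4 + C) + 1 = 5 + C)
((-3 - 64)/(S(5) + s(2)) - 32/(-85))*(-105) = ((-3 - 64)/(5 + (5 + 2)) - 32/(-85))*(-105) = (-67/(5 + 7) - 32*(-1/85))*(-105) = (-67/12 + 32/85)*(-105) = -5311/1020*(-105) = 37177/68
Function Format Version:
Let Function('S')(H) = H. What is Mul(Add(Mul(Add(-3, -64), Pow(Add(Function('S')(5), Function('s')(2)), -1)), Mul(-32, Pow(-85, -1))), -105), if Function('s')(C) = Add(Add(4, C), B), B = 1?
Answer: Rational(37177, 68) ≈ 546.72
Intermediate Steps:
Function('s')(C) = Add(5, C) (Function('s')(C) = Add(Add(4, C), 1) = Add(5, C))
Mul(Add(Mul(Add(-3, -64), Pow(Add(Function('S')(5), Function('s')(2)), -1)), Mul(-32, Pow(-85, -1))), -105) = Mul(Add(Mul(Add(-3, -64), Pow(Add(5, Add(5, 2)), -1)), Mul(-32, Pow(-85, -1))), -105) = Mul(Add(Mul(-67, Pow(Add(5, 7), -1)), Mul(-32, Rational(-1, 85))), -105) = Mul(Add(Mul(-67, Pow(12, -1)), Rational(32, 85)), -105) = Mul(Add(Mul(-67, Rational(1, 12)), Rational(32, 85)), -105) = Mul(Add(Rational(-67, 12), Rational(32, 85)), -105) = Mul(Rational(-5311, 1020), -105) = Rational(37177, 68)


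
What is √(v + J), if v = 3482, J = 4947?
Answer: √8429 ≈ 91.810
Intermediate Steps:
√(v + J) = √(3482 + 4947) = √8429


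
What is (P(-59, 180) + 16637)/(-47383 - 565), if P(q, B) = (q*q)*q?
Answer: 94371/23974 ≈ 3.9364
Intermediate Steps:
P(q, B) = q**3 (P(q, B) = q**2*q = q**3)
(P(-59, 180) + 16637)/(-47383 - 565) = ((-59)**3 + 16637)/(-47383 - 565) = (-205379 + 16637)/(-47948) = -188742*(-1/47948) = 94371/23974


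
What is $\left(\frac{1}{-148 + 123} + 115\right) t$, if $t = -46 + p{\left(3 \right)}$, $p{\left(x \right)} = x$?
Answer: $- \frac{123582}{25} \approx -4943.3$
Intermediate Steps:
$t = -43$ ($t = -46 + 3 = -43$)
$\left(\frac{1}{-148 + 123} + 115\right) t = \left(\frac{1}{-148 + 123} + 115\right) \left(-43\right) = \left(\frac{1}{-25} + 115\right) \left(-43\right) = \left(- \frac{1}{25} + 115\right) \left(-43\right) = \frac{2874}{25} \left(-43\right) = - \frac{123582}{25}$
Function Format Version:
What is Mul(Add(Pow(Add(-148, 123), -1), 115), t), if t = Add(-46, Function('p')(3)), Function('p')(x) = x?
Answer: Rational(-123582, 25) ≈ -4943.3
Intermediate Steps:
t = -43 (t = Add(-46, 3) = -43)
Mul(Add(Pow(Add(-148, 123), -1), 115), t) = Mul(Add(Pow(Add(-148, 123), -1), 115), -43) = Mul(Add(Pow(-25, -1), 115), -43) = Mul(Add(Rational(-1, 25), 115), -43) = Mul(Rational(2874, 25), -43) = Rational(-123582, 25)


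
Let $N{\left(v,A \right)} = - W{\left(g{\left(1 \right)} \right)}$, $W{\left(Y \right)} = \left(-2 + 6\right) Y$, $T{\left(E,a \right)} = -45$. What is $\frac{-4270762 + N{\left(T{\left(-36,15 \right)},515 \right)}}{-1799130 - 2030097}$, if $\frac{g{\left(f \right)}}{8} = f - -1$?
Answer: $\frac{4270826}{3829227} \approx 1.1153$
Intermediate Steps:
$g{\left(f \right)} = 8 + 8 f$ ($g{\left(f \right)} = 8 \left(f - -1\right) = 8 \left(f + 1\right) = 8 \left(1 + f\right) = 8 + 8 f$)
$W{\left(Y \right)} = 4 Y$
$N{\left(v,A \right)} = -64$ ($N{\left(v,A \right)} = - 4 \left(8 + 8 \cdot 1\right) = - 4 \left(8 + 8\right) = - 4 \cdot 16 = \left(-1\right) 64 = -64$)
$\frac{-4270762 + N{\left(T{\left(-36,15 \right)},515 \right)}}{-1799130 - 2030097} = \frac{-4270762 - 64}{-1799130 - 2030097} = - \frac{4270826}{-3829227} = \left(-4270826\right) \left(- \frac{1}{3829227}\right) = \frac{4270826}{3829227}$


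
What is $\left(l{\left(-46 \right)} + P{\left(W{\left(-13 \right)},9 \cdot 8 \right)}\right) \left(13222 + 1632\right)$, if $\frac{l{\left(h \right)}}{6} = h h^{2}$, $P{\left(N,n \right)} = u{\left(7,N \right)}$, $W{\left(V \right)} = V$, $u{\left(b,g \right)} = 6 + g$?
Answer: $-8675077642$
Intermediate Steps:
$P{\left(N,n \right)} = 6 + N$
$l{\left(h \right)} = 6 h^{3}$ ($l{\left(h \right)} = 6 h h^{2} = 6 h^{3}$)
$\left(l{\left(-46 \right)} + P{\left(W{\left(-13 \right)},9 \cdot 8 \right)}\right) \left(13222 + 1632\right) = \left(6 \left(-46\right)^{3} + \left(6 - 13\right)\right) \left(13222 + 1632\right) = \left(6 \left(-97336\right) - 7\right) 14854 = \left(-584016 - 7\right) 14854 = \left(-584023\right) 14854 = -8675077642$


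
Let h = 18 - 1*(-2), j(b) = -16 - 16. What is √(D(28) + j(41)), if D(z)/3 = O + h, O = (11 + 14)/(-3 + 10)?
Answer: √1897/7 ≈ 6.2221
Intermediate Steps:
j(b) = -32
h = 20 (h = 18 + 2 = 20)
O = 25/7 ≈ 3.5714
D(z) = 495/7 (D(z) = 3*(25/7 + 20) = 3*(165/7) = 495/7)
√(D(28) + j(41)) = √(495/7 - 32) = √(271/7) = √1897/7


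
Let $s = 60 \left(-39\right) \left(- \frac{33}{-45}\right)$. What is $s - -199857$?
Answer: $198141$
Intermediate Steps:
$s = -1716$ ($s = - 2340 \left(\left(-33\right) \left(- \frac{1}{45}\right)\right) = \left(-2340\right) \frac{11}{15} = -1716$)
$s - -199857 = -1716 - -199857 = -1716 + 199857 = 198141$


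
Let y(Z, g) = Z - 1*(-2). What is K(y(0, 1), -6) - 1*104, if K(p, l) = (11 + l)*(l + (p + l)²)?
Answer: -54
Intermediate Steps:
y(Z, g) = 2 + Z (y(Z, g) = Z + 2 = 2 + Z)
K(p, l) = (11 + l)*(l + (l + p)²)
K(y(0, 1), -6) - 1*104 = ((-6)² + 11*(-6) + 11*(-6 + (2 + 0))² - 6*(-6 + (2 + 0))²) - 1*104 = (36 - 66 + 11*(-6 + 2)² - 6*(-6 + 2)²) - 104 = (36 - 66 + 11*(-4)² - 6*(-4)²) - 104 = (36 - 66 + 11*16 - 6*16) - 104 = (36 - 66 + 176 - 96) - 104 = 50 - 104 = -54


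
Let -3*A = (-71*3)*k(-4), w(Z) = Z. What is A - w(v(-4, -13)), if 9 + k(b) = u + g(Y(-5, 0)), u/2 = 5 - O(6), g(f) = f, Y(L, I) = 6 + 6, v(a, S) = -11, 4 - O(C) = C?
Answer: 1218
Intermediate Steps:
O(C) = 4 - C
Y(L, I) = 12
u = 14 (u = 2*(5 - (4 - 1*6)) = 2*(5 - (4 - 6)) = 2*(5 - 1*(-2)) = 2*(5 + 2) = 2*7 = 14)
k(b) = 17 (k(b) = -9 + (14 + 12) = -9 + 26 = 17)
A = 1207 (A = -(-71*3)*17/3 = -(-71)*17 = -⅓*(-3621) = 1207)
A - w(v(-4, -13)) = 1207 - 1*(-11) = 1207 + 11 = 1218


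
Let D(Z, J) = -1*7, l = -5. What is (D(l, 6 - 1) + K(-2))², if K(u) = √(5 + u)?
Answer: (7 - √3)² ≈ 27.751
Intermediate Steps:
D(Z, J) = -7
(D(l, 6 - 1) + K(-2))² = (-7 + √(5 - 2))² = (-7 + √3)²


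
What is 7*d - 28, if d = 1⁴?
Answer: -21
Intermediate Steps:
d = 1
7*d - 28 = 7*1 - 28 = 7 - 28 = -21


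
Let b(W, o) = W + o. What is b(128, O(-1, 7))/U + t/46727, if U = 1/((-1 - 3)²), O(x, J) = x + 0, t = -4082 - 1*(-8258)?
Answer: 94953440/46727 ≈ 2032.1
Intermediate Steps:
t = 4176 (t = -4082 + 8258 = 4176)
O(x, J) = x
U = 1/16 (U = 1/((-4)²) = 1/16 ≈ 0.062500)
b(128, O(-1, 7))/U + t/46727 = (128 - 1)/(1/16) + 4176/46727 = 127*16 + 4176*(1/46727) = 2032 + 4176/46727 = 94953440/46727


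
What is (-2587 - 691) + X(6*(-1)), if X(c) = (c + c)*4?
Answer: -3326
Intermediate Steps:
X(c) = 8*c (X(c) = (2*c)*4 = 8*c)
(-2587 - 691) + X(6*(-1)) = (-2587 - 691) + 8*(6*(-1)) = -3278 + 8*(-6) = -3278 - 48 = -3326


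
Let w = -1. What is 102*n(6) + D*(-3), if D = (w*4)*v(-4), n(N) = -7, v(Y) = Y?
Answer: -762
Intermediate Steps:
D = 16 (D = -1*4*(-4) = -4*(-4) = 16)
102*n(6) + D*(-3) = 102*(-7) + 16*(-3) = -714 - 48 = -762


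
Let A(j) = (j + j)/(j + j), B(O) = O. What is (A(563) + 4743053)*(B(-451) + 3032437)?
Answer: 14380873325244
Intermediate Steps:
A(j) = 1 (A(j) = (2*j)/((2*j)) = (2*j)*(1/(2*j)) = 1)
(A(563) + 4743053)*(B(-451) + 3032437) = (1 + 4743053)*(-451 + 3032437) = 4743054*3031986 = 14380873325244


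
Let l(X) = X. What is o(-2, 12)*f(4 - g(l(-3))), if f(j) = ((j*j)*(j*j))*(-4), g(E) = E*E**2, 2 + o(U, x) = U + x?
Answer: -29552672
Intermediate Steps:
o(U, x) = -2 + U + x (o(U, x) = -2 + (U + x) = -2 + U + x)
g(E) = E**3
f(j) = -4*j**4 (f(j) = (j**2*j**2)*(-4) = j**4*(-4) = -4*j**4)
o(-2, 12)*f(4 - g(l(-3))) = (-2 - 2 + 12)*(-4*(4 - 1*(-3)**3)**4) = 8*(-4*(4 - 1*(-27))**4) = 8*(-4*(4 + 27)**4) = 8*(-4*31**4) = 8*(-4*923521) = 8*(-3694084) = -29552672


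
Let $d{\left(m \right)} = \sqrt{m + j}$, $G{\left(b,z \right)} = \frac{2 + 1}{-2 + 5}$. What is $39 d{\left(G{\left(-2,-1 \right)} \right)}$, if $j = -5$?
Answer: $78 i \approx 78.0 i$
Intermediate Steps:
$G{\left(b,z \right)} = 1$ ($G{\left(b,z \right)} = \frac{3}{3} = 3 \cdot \frac{1}{3} = 1$)
$d{\left(m \right)} = \sqrt{-5 + m}$ ($d{\left(m \right)} = \sqrt{m - 5} = \sqrt{-5 + m}$)
$39 d{\left(G{\left(-2,-1 \right)} \right)} = 39 \sqrt{-5 + 1} = 39 \sqrt{-4} = 39 \cdot 2 i = 78 i$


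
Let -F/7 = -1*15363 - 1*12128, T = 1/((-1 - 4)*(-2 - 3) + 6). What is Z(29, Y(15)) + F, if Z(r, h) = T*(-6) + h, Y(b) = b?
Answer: 5966006/31 ≈ 1.9245e+5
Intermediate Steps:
T = 1/31 (T = 1/(-5*(-5) + 6) = 1/(25 + 6) = 1/31 ≈ 0.032258)
Z(r, h) = -6/31 + h (Z(r, h) = (1/31)*(-6) + h = -6/31 + h)
F = 192437 (F = -7*(-1*15363 - 1*12128) = -7*(-15363 - 12128) = -7*(-27491) = 192437)
Z(29, Y(15)) + F = (-6/31 + 15) + 192437 = 459/31 + 192437 = 5966006/31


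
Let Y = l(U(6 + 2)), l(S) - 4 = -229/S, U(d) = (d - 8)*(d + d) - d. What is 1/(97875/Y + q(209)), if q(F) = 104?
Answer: 1/3104 ≈ 0.00032216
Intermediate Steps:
U(d) = -d + 2*d*(-8 + d) (U(d) = (-8 + d)*(2*d) - d = 2*d*(-8 + d) - d = -d + 2*d*(-8 + d))
l(S) = 4 - 229/S
Y = 261/8 (Y = 4 - 229*1/((-17 + 2*(6 + 2))*(6 + 2)) = 4 - 229*1/(8*(-17 + 2*8)) = 4 - 229*1/(8*(-17 + 16)) = 4 - 229/(8*(-1)) = 4 - 229/(-8) = 4 - 229*(-⅛) = 4 + 229/8 = 261/8 ≈ 32.625)
1/(97875/Y + q(209)) = 1/(97875/(261/8) + 104) = 1/(97875*(8/261) + 104) = 1/(3000 + 104) = 1/3104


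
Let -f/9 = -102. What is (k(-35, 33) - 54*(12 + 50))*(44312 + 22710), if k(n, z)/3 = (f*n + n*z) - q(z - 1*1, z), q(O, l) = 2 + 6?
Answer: -6918479994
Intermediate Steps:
f = 918 (f = -9*(-102) = 918)
q(O, l) = 8
k(n, z) = -24 + 2754*n + 3*n*z (k(n, z) = 3*((918*n + n*z) - 1*8) = 3*((918*n + n*z) - 8) = 3*(-8 + 918*n + n*z) = -24 + 2754*n + 3*n*z)
(k(-35, 33) - 54*(12 + 50))*(44312 + 22710) = ((-24 + 2754*(-35) + 3*(-35)*33) - 54*(12 + 50))*(44312 + 22710) = ((-24 - 96390 - 3465) - 54*62)*67022 = (-99879 - 3348)*67022 = -103227*67022 = -6918479994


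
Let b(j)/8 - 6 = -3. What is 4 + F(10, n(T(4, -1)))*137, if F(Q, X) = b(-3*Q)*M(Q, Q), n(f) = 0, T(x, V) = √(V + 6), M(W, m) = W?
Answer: 32884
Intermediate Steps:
b(j) = 24 (b(j) = 48 + 8*(-3) = 48 - 24 = 24)
T(x, V) = √(6 + V)
F(Q, X) = 24*Q
4 + F(10, n(T(4, -1)))*137 = 4 + (24*10)*137 = 4 + 240*137 = 4 + 32880 = 32884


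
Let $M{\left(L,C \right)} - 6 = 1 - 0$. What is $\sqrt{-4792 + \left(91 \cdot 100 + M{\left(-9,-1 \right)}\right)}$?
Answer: $\sqrt{4315} \approx 65.689$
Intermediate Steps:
$M{\left(L,C \right)} = 7$ ($M{\left(L,C \right)} = 6 + \left(1 - 0\right) = 6 + \left(1 + 0\right) = 6 + 1 = 7$)
$\sqrt{-4792 + \left(91 \cdot 100 + M{\left(-9,-1 \right)}\right)} = \sqrt{-4792 + \left(91 \cdot 100 + 7\right)} = \sqrt{-4792 + \left(9100 + 7\right)} = \sqrt{-4792 + 9107} = \sqrt{4315}$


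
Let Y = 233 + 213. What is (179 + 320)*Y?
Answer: 222554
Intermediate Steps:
Y = 446
(179 + 320)*Y = (179 + 320)*446 = 499*446 = 222554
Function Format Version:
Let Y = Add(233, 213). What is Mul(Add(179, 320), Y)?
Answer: 222554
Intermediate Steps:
Y = 446
Mul(Add(179, 320), Y) = Mul(Add(179, 320), 446) = Mul(499, 446) = 222554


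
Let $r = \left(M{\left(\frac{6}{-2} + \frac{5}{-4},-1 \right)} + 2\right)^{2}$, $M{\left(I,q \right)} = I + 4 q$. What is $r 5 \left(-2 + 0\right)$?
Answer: $- \frac{3125}{8} \approx -390.63$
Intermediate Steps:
$r = \frac{625}{16}$ ($r = \left(\left(\left(\frac{6}{-2} + \frac{5}{-4}\right) + 4 \left(-1\right)\right) + 2\right)^{2} = \left(\left(\left(6 \left(- \frac{1}{2}\right) + 5 \left(- \frac{1}{4}\right)\right) - 4\right) + 2\right)^{2} = \left(\left(\left(-3 - \frac{5}{4}\right) - 4\right) + 2\right)^{2} = \left(\left(- \frac{17}{4} - 4\right) + 2\right)^{2} = \left(- \frac{33}{4} + 2\right)^{2} = \left(- \frac{25}{4}\right)^{2} = \frac{625}{16} \approx 39.063$)
$r 5 \left(-2 + 0\right) = \frac{625 \cdot 5 \left(-2 + 0\right)}{16} = \frac{625 \cdot 5 \left(-2\right)}{16} = \frac{625}{16} \left(-10\right) = - \frac{3125}{8}$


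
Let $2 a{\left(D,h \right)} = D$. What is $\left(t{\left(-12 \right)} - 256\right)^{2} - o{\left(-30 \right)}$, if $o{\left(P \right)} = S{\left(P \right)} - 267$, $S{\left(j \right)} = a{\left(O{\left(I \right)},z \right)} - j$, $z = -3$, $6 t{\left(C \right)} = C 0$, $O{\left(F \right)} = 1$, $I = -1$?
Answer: $\frac{131545}{2} \approx 65773.0$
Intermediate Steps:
$t{\left(C \right)} = 0$ ($t{\left(C \right)} = \frac{C 0}{6} = \frac{1}{6} \cdot 0 = 0$)
$a{\left(D,h \right)} = \frac{D}{2}$
$S{\left(j \right)} = \frac{1}{2} - j$ ($S{\left(j \right)} = \frac{1}{2} \cdot 1 - j = \frac{1}{2} - j$)
$o{\left(P \right)} = - \frac{533}{2} - P$ ($o{\left(P \right)} = \left(\frac{1}{2} - P\right) - 267 = - \frac{533}{2} - P$)
$\left(t{\left(-12 \right)} - 256\right)^{2} - o{\left(-30 \right)} = \left(0 - 256\right)^{2} - \left(- \frac{533}{2} - -30\right) = \left(-256\right)^{2} - \left(- \frac{533}{2} + 30\right) = 65536 - - \frac{473}{2} = 65536 + \frac{473}{2} = \frac{131545}{2}$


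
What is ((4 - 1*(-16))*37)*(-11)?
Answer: -8140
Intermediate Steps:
((4 - 1*(-16))*37)*(-11) = ((4 + 16)*37)*(-11) = (20*37)*(-11) = 740*(-11) = -8140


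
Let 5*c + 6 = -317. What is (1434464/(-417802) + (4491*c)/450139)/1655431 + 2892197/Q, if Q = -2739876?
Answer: -2251112157593745827631773/2132549677935015005394420 ≈ -1.0556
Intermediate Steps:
c = -323/5 (c = -6/5 + (⅕)*(-317) = -6/5 - 317/5 = -323/5 ≈ -64.600)
(1434464/(-417802) + (4491*c)/450139)/1655431 + 2892197/Q = (1434464/(-417802) + (4491*(-323/5))/450139)/1655431 + 2892197/(-2739876) = (1434464*(-1/417802) - 1450593/5*1/450139)*(1/1655431) + 2892197*(-1/2739876) = (-717232/208901 - 1450593/2250695)*(1/1655431) - 2892197/2739876 = -1917300804533/470172436195*1/1655431 - 2892197/2739876 = -1917300804533/778338026222725045 - 2892197/2739876 = -2251112157593745827631773/2132549677935015005394420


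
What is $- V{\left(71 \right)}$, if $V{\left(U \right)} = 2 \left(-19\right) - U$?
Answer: $109$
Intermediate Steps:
$V{\left(U \right)} = -38 - U$
$- V{\left(71 \right)} = - (-38 - 71) = \left(-1\right) \left(-109\right) = 109$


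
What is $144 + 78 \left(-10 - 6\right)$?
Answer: $-1104$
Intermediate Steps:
$144 + 78 \left(-10 - 6\right) = 144 + 78 \left(-16\right) = 144 - 1248 = -1104$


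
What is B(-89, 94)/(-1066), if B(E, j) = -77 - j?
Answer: 171/1066 ≈ 0.16041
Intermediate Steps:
B(-89, 94)/(-1066) = (-77 - 1*94)/(-1066) = (-77 - 94)*(-1/1066) = -171*(-1/1066) = 171/1066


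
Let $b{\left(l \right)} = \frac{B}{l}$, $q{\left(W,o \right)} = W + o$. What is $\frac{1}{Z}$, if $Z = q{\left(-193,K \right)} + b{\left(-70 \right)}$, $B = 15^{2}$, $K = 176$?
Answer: $- \frac{14}{283} \approx -0.04947$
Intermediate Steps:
$B = 225$
$b{\left(l \right)} = \frac{225}{l}$
$Z = - \frac{283}{14}$ ($Z = \left(-193 + 176\right) + \frac{225}{-70} = -17 + 225 \left(- \frac{1}{70}\right) = -17 - \frac{45}{14} = - \frac{283}{14} \approx -20.214$)
$\frac{1}{Z} = \frac{1}{- \frac{283}{14}} = - \frac{14}{283}$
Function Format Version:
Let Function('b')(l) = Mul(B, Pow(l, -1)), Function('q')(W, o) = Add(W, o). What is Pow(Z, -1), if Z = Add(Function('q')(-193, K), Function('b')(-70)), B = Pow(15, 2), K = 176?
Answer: Rational(-14, 283) ≈ -0.049470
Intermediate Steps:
B = 225
Function('b')(l) = Mul(225, Pow(l, -1))
Z = Rational(-283, 14) (Z = Add(Add(-193, 176), Mul(225, Pow(-70, -1))) = Add(-17, Mul(225, Rational(-1, 70))) = Add(-17, Rational(-45, 14)) = Rational(-283, 14) ≈ -20.214)
Pow(Z, -1) = Pow(Rational(-283, 14), -1) = Rational(-14, 283)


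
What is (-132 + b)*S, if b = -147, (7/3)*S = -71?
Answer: 59427/7 ≈ 8489.6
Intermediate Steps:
S = -213/7 (S = (3/7)*(-71) = -213/7 ≈ -30.429)
(-132 + b)*S = (-132 - 147)*(-213/7) = -279*(-213/7) = 59427/7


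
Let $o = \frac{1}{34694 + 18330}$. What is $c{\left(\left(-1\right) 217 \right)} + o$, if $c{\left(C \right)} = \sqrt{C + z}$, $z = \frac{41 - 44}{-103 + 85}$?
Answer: $\frac{1}{53024} + \frac{i \sqrt{7806}}{6} \approx 1.8859 \cdot 10^{-5} + 14.725 i$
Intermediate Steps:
$o = \frac{1}{53024} \approx 1.8859 \cdot 10^{-5}$
$z = \frac{1}{6}$ ($z = - \frac{3}{-18} = \left(-3\right) \left(- \frac{1}{18}\right) = \frac{1}{6} \approx 0.16667$)
$c{\left(C \right)} = \sqrt{\frac{1}{6} + C}$ ($c{\left(C \right)} = \sqrt{C + \frac{1}{6}} = \sqrt{\frac{1}{6} + C}$)
$c{\left(\left(-1\right) 217 \right)} + o = \frac{\sqrt{6 + 36 \left(\left(-1\right) 217\right)}}{6} + \frac{1}{53024} = \frac{\sqrt{6 + 36 \left(-217\right)}}{6} + \frac{1}{53024} = \frac{\sqrt{6 - 7812}}{6} + \frac{1}{53024} = \frac{\sqrt{-7806}}{6} + \frac{1}{53024} = \frac{i \sqrt{7806}}{6} + \frac{1}{53024} = \frac{1}{53024} + \frac{i \sqrt{7806}}{6}$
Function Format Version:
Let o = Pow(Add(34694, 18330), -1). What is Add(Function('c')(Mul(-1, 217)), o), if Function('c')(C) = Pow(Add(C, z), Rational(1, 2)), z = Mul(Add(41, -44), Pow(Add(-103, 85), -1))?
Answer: Add(Rational(1, 53024), Mul(Rational(1, 6), I, Pow(7806, Rational(1, 2)))) ≈ Add(1.8859e-5, Mul(14.725, I))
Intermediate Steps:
o = Rational(1, 53024) (o = Pow(53024, -1) = Rational(1, 53024) ≈ 1.8859e-5)
z = Rational(1, 6) (z = Mul(-3, Pow(-18, -1)) = Mul(-3, Rational(-1, 18)) = Rational(1, 6) ≈ 0.16667)
Function('c')(C) = Pow(Add(Rational(1, 6), C), Rational(1, 2)) (Function('c')(C) = Pow(Add(C, Rational(1, 6)), Rational(1, 2)) = Pow(Add(Rational(1, 6), C), Rational(1, 2)))
Add(Function('c')(Mul(-1, 217)), o) = Add(Mul(Rational(1, 6), Pow(Add(6, Mul(36, Mul(-1, 217))), Rational(1, 2))), Rational(1, 53024)) = Add(Mul(Rational(1, 6), Pow(Add(6, Mul(36, -217)), Rational(1, 2))), Rational(1, 53024)) = Add(Mul(Rational(1, 6), Pow(Add(6, -7812), Rational(1, 2))), Rational(1, 53024)) = Add(Mul(Rational(1, 6), Pow(-7806, Rational(1, 2))), Rational(1, 53024)) = Add(Mul(Rational(1, 6), Mul(I, Pow(7806, Rational(1, 2)))), Rational(1, 53024)) = Add(Mul(Rational(1, 6), I, Pow(7806, Rational(1, 2))), Rational(1, 53024)) = Add(Rational(1, 53024), Mul(Rational(1, 6), I, Pow(7806, Rational(1, 2))))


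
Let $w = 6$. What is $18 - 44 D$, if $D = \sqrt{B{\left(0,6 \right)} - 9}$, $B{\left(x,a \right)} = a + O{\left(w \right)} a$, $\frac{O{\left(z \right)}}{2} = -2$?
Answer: $18 - 132 i \sqrt{3} \approx 18.0 - 228.63 i$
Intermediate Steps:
$O{\left(z \right)} = -4$ ($O{\left(z \right)} = 2 \left(-2\right) = -4$)
$B{\left(x,a \right)} = - 3 a$ ($B{\left(x,a \right)} = a - 4 a = - 3 a$)
$D = 3 i \sqrt{3}$ ($D = \sqrt{\left(-3\right) 6 - 9} = \sqrt{-18 - 9} = \sqrt{-27} = 3 i \sqrt{3} \approx 5.1962 i$)
$18 - 44 D = 18 - 44 \cdot 3 i \sqrt{3} = 18 - 132 i \sqrt{3}$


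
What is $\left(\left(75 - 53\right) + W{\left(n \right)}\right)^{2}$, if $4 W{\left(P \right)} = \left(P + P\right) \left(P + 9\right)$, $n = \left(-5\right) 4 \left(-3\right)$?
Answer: $4376464$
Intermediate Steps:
$n = 60$ ($n = \left(-20\right) \left(-3\right) = 60$)
$W{\left(P \right)} = \frac{P \left(9 + P\right)}{2}$ ($W{\left(P \right)} = \frac{\left(P + P\right) \left(P + 9\right)}{4} = \frac{2 P \left(9 + P\right)}{4} = \frac{P \left(9 + P\right)}{2}$)
$\left(\left(75 - 53\right) + W{\left(n \right)}\right)^{2} = \left(\left(75 - 53\right) + \frac{1}{2} \cdot 60 \left(9 + 60\right)\right)^{2} = \left(22 + \frac{1}{2} \cdot 60 \cdot 69\right)^{2} = \left(22 + 2070\right)^{2} = 2092^{2} = 4376464$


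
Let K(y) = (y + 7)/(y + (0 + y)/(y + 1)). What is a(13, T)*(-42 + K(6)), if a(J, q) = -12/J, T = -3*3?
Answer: 1925/52 ≈ 37.019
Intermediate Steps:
T = -9
K(y) = (7 + y)/(y + y/(1 + y))
a(13, T)*(-42 + K(6)) = (-12/13)*(-42 + (7 + 6**2 + 8*6)/(6*(2 + 6))) = (-12*1/13)*(-42 + (1/6)*(7 + 36 + 48)/8) = -12*(-42 + (1/6)*(1/8)*91)/13 = -12*(-42 + 91/48)/13 = -12/13*(-1925/48) = 1925/52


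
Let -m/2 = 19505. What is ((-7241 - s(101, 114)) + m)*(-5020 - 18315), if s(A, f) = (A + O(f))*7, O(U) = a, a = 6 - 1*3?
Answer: 1096254965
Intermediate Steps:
m = -39010 (m = -2*19505 = -39010)
a = 3 (a = 6 - 3 = 3)
O(U) = 3
s(A, f) = 21 + 7*A (s(A, f) = (A + 3)*7 = (3 + A)*7 = 21 + 7*A)
((-7241 - s(101, 114)) + m)*(-5020 - 18315) = ((-7241 - (21 + 7*101)) - 39010)*(-5020 - 18315) = ((-7241 - (21 + 707)) - 39010)*(-23335) = ((-7241 - 1*728) - 39010)*(-23335) = ((-7241 - 728) - 39010)*(-23335) = (-7969 - 39010)*(-23335) = -46979*(-23335) = 1096254965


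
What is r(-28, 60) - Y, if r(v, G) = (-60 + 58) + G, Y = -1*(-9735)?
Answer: -9677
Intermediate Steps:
Y = 9735
r(v, G) = -2 + G
r(-28, 60) - Y = (-2 + 60) - 1*9735 = 58 - 9735 = -9677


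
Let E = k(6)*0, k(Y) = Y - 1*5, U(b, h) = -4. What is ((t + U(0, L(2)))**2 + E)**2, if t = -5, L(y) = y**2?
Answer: 6561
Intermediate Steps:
k(Y) = -5 + Y (k(Y) = Y - 5 = -5 + Y)
E = 0 (E = (-5 + 6)*0 = 1*0 = 0)
((t + U(0, L(2)))**2 + E)**2 = ((-5 - 4)**2 + 0)**2 = ((-9)**2 + 0)**2 = (81 + 0)**2 = 81**2 = 6561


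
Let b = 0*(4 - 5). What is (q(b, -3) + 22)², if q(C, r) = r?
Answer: 361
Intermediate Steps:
b = 0 (b = 0*(-1) = 0)
(q(b, -3) + 22)² = (-3 + 22)² = 19² = 361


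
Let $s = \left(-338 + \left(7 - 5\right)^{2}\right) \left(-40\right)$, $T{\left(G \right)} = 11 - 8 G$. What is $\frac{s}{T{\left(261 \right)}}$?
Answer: $- \frac{13360}{2077} \approx -6.4324$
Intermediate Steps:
$s = 13360$ ($s = \left(-338 + 2^{2}\right) \left(-40\right) = \left(-338 + 4\right) \left(-40\right) = \left(-334\right) \left(-40\right) = 13360$)
$\frac{s}{T{\left(261 \right)}} = \frac{13360}{11 - 2088} = \frac{13360}{-2077} = 13360 \left(- \frac{1}{2077}\right) = - \frac{13360}{2077}$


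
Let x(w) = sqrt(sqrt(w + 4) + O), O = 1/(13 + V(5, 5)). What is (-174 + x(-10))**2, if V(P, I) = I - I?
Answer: (2262 - sqrt(13)*sqrt(1 + 13*I*sqrt(6)))**2/169 ≈ 29885.0 - 376.68*I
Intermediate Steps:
V(P, I) = 0
O = 1/13 (O = 1/(13 + 0) = 1/13 ≈ 0.076923)
x(w) = sqrt(1/13 + sqrt(4 + w)) (x(w) = sqrt(sqrt(w + 4) + 1/13) = sqrt(sqrt(4 + w) + 1/13) = sqrt(1/13 + sqrt(4 + w)))
(-174 + x(-10))**2 = (-174 + sqrt(13 + 169*sqrt(4 - 10))/13)**2 = (-174 + sqrt(13 + 169*sqrt(-6))/13)**2 = (-174 + sqrt(13 + 169*(I*sqrt(6)))/13)**2 = (-174 + sqrt(13 + 169*I*sqrt(6))/13)**2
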